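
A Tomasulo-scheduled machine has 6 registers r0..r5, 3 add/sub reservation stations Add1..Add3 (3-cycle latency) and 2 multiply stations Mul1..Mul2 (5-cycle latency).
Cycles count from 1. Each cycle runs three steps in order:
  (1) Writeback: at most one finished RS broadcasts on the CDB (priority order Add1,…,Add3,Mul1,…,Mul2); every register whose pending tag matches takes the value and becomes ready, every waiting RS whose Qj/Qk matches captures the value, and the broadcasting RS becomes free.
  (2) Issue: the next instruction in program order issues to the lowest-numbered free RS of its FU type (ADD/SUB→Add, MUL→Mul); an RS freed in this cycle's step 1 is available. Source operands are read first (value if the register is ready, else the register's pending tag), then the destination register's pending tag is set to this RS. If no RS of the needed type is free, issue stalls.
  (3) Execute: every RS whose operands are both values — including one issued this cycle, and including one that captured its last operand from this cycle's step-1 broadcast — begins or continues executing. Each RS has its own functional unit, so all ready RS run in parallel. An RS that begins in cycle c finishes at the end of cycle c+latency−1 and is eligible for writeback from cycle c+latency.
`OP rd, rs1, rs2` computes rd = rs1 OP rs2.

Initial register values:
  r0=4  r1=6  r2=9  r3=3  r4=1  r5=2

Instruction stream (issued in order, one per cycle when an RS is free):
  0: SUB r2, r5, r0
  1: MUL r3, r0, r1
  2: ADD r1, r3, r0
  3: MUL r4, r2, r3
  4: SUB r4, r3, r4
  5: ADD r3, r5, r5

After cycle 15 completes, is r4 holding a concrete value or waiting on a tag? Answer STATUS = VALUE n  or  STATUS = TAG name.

  c1: issue SUB r2<-Add1  regs: r0:4,r1:6,r2:Add1,r3:3,r4:1,r5:2
  c2: issue MUL r3<-Mul1  regs: r0:4,r1:6,r2:Add1,r3:Mul1,r4:1,r5:2
  c3: issue ADD r1<-Add2  regs: r0:4,r1:Add2,r2:Add1,r3:Mul1,r4:1,r5:2
  c4: CDB Add1=-2; issue MUL r4<-Mul2  regs: r0:4,r1:Add2,r2:-2,r3:Mul1,r4:Mul2,r5:2
  c5: issue SUB r4<-Add1  regs: r0:4,r1:Add2,r2:-2,r3:Mul1,r4:Add1,r5:2
  c6: issue ADD r3<-Add3  regs: r0:4,r1:Add2,r2:-2,r3:Add3,r4:Add1,r5:2
  c7: CDB Mul1=24  regs: r0:4,r1:Add2,r2:-2,r3:Add3,r4:Add1,r5:2
  c8: -  regs: r0:4,r1:Add2,r2:-2,r3:Add3,r4:Add1,r5:2
  c9: CDB Add3=4  regs: r0:4,r1:Add2,r2:-2,r3:4,r4:Add1,r5:2
  c10: CDB Add2=28  regs: r0:4,r1:28,r2:-2,r3:4,r4:Add1,r5:2
  c11: -  regs: r0:4,r1:28,r2:-2,r3:4,r4:Add1,r5:2
  c12: CDB Mul2=-48  regs: r0:4,r1:28,r2:-2,r3:4,r4:Add1,r5:2
  c13: -  regs: r0:4,r1:28,r2:-2,r3:4,r4:Add1,r5:2
  c14: -  regs: r0:4,r1:28,r2:-2,r3:4,r4:Add1,r5:2
  c15: CDB Add1=72  regs: r0:4,r1:28,r2:-2,r3:4,r4:72,r5:2

STATUS = VALUE 72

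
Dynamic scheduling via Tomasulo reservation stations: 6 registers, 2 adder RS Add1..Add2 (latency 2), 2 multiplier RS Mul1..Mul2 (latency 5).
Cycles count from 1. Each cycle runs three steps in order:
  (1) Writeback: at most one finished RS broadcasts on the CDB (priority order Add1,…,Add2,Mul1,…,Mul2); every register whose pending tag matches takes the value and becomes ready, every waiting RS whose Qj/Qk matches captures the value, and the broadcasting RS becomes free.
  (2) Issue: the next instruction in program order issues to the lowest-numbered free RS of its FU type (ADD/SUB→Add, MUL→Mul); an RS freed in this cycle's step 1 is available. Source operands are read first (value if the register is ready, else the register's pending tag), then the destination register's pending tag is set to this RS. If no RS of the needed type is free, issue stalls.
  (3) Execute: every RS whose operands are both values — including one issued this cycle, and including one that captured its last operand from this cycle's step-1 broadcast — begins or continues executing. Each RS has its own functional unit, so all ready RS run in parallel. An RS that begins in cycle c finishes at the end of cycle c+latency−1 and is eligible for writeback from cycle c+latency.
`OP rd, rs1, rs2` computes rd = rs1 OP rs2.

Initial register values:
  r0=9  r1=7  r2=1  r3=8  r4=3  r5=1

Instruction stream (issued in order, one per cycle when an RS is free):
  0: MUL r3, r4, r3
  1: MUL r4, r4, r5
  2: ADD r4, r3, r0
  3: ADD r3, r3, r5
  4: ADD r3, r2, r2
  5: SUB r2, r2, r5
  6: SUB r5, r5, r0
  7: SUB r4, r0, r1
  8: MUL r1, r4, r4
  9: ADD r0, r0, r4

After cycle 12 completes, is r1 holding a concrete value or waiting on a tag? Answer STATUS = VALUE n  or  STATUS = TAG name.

STATUS = TAG Mul1

  c1: issue MUL r3<-Mul1  regs: r0:9,r1:7,r2:1,r3:Mul1,r4:3,r5:1
  c2: issue MUL r4<-Mul2  regs: r0:9,r1:7,r2:1,r3:Mul1,r4:Mul2,r5:1
  c3: issue ADD r4<-Add1  regs: r0:9,r1:7,r2:1,r3:Mul1,r4:Add1,r5:1
  c4: issue ADD r3<-Add2  regs: r0:9,r1:7,r2:1,r3:Add2,r4:Add1,r5:1
  c5: stall  regs: r0:9,r1:7,r2:1,r3:Add2,r4:Add1,r5:1
  c6: CDB Mul1=24; stall  regs: r0:9,r1:7,r2:1,r3:Add2,r4:Add1,r5:1
  c7: CDB Mul2=3; stall  regs: r0:9,r1:7,r2:1,r3:Add2,r4:Add1,r5:1
  c8: CDB Add1=33; issue ADD r3<-Add1  regs: r0:9,r1:7,r2:1,r3:Add1,r4:33,r5:1
  c9: CDB Add2=25; issue SUB r2<-Add2  regs: r0:9,r1:7,r2:Add2,r3:Add1,r4:33,r5:1
  c10: CDB Add1=2; issue SUB r5<-Add1  regs: r0:9,r1:7,r2:Add2,r3:2,r4:33,r5:Add1
  c11: CDB Add2=0; issue SUB r4<-Add2  regs: r0:9,r1:7,r2:0,r3:2,r4:Add2,r5:Add1
  c12: CDB Add1=-8; issue MUL r1<-Mul1  regs: r0:9,r1:Mul1,r2:0,r3:2,r4:Add2,r5:-8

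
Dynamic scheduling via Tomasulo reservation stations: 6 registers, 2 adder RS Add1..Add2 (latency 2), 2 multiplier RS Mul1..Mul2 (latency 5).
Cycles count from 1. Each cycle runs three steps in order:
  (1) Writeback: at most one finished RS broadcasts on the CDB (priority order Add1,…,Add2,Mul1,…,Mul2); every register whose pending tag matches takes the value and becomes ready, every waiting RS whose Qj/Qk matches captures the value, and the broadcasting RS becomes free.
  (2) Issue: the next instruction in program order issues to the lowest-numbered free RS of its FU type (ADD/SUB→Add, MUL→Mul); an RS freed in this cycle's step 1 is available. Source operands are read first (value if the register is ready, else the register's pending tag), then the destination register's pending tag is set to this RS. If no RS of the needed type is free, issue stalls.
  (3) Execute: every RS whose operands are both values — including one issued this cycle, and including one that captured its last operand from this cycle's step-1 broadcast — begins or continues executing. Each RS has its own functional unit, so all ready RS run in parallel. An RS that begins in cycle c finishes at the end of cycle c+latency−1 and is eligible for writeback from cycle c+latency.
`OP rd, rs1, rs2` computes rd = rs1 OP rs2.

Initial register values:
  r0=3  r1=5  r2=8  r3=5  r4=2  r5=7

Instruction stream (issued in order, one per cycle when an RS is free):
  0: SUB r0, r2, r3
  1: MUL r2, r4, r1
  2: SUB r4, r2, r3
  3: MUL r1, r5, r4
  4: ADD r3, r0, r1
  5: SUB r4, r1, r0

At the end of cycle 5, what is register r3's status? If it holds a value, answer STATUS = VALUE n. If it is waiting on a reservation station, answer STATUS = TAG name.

STATUS = TAG Add2

cycle 1: issue SUB r0<-Add1 // r0:Add1,r1:5,r2:8,r3:5,r4:2,r5:7
cycle 2: issue MUL r2<-Mul1 // r0:Add1,r1:5,r2:Mul1,r3:5,r4:2,r5:7
cycle 3: CDB Add1=3; issue SUB r4<-Add1 // r0:3,r1:5,r2:Mul1,r3:5,r4:Add1,r5:7
cycle 4: issue MUL r1<-Mul2 // r0:3,r1:Mul2,r2:Mul1,r3:5,r4:Add1,r5:7
cycle 5: issue ADD r3<-Add2 // r0:3,r1:Mul2,r2:Mul1,r3:Add2,r4:Add1,r5:7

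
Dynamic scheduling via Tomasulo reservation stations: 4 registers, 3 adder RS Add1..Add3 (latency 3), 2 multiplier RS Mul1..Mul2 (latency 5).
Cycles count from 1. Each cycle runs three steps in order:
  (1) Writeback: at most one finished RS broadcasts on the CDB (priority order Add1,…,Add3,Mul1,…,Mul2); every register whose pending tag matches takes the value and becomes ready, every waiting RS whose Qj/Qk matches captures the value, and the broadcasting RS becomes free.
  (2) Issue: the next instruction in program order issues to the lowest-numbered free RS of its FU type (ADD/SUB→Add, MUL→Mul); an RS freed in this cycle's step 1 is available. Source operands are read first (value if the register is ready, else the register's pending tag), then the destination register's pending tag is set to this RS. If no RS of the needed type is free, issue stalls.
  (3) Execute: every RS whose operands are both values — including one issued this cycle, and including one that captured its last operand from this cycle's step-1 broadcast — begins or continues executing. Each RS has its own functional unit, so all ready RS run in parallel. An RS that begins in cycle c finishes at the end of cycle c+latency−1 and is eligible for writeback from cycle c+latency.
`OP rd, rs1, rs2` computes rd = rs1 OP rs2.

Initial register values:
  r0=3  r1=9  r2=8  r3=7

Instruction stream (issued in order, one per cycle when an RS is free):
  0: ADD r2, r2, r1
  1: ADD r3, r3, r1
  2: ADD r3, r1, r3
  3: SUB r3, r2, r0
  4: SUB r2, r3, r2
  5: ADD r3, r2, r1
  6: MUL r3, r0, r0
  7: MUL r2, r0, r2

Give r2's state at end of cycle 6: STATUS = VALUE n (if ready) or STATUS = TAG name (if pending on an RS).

STATUS = TAG Add2

c1: issue ADD r2<-Add1 | r0:3,r1:9,r2:Add1,r3:7
c2: issue ADD r3<-Add2 | r0:3,r1:9,r2:Add1,r3:Add2
c3: issue ADD r3<-Add3 | r0:3,r1:9,r2:Add1,r3:Add3
c4: CDB Add1=17; issue SUB r3<-Add1 | r0:3,r1:9,r2:17,r3:Add1
c5: CDB Add2=16; issue SUB r2<-Add2 | r0:3,r1:9,r2:Add2,r3:Add1
c6: stall | r0:3,r1:9,r2:Add2,r3:Add1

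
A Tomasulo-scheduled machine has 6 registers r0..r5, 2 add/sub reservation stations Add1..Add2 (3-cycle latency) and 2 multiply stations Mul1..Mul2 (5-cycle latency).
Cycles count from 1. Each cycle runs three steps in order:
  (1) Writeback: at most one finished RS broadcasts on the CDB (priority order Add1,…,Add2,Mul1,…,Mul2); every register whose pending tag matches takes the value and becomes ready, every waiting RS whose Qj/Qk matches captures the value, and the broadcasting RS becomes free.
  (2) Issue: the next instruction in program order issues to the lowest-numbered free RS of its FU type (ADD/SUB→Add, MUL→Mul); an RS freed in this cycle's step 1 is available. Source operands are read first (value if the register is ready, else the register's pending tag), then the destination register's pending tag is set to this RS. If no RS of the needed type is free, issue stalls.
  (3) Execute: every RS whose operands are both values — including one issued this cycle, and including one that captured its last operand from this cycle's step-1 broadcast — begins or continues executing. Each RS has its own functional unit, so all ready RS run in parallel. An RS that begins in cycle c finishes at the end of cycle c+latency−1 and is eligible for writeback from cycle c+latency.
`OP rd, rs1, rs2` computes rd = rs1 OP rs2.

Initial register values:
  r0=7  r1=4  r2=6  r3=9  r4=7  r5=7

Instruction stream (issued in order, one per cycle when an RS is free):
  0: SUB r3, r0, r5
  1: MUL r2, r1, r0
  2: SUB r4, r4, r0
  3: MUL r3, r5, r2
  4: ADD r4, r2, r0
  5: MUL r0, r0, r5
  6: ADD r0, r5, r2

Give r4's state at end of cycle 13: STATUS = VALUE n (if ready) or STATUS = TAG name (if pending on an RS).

STATUS = VALUE 35

  c1: issue SUB r3<-Add1  regs: r0:7,r1:4,r2:6,r3:Add1,r4:7,r5:7
  c2: issue MUL r2<-Mul1  regs: r0:7,r1:4,r2:Mul1,r3:Add1,r4:7,r5:7
  c3: issue SUB r4<-Add2  regs: r0:7,r1:4,r2:Mul1,r3:Add1,r4:Add2,r5:7
  c4: CDB Add1=0; issue MUL r3<-Mul2  regs: r0:7,r1:4,r2:Mul1,r3:Mul2,r4:Add2,r5:7
  c5: issue ADD r4<-Add1  regs: r0:7,r1:4,r2:Mul1,r3:Mul2,r4:Add1,r5:7
  c6: CDB Add2=0; stall  regs: r0:7,r1:4,r2:Mul1,r3:Mul2,r4:Add1,r5:7
  c7: CDB Mul1=28; issue MUL r0<-Mul1  regs: r0:Mul1,r1:4,r2:28,r3:Mul2,r4:Add1,r5:7
  c8: issue ADD r0<-Add2  regs: r0:Add2,r1:4,r2:28,r3:Mul2,r4:Add1,r5:7
  c9: -  regs: r0:Add2,r1:4,r2:28,r3:Mul2,r4:Add1,r5:7
  c10: CDB Add1=35  regs: r0:Add2,r1:4,r2:28,r3:Mul2,r4:35,r5:7
  c11: CDB Add2=35  regs: r0:35,r1:4,r2:28,r3:Mul2,r4:35,r5:7
  c12: CDB Mul1=49  regs: r0:35,r1:4,r2:28,r3:Mul2,r4:35,r5:7
  c13: CDB Mul2=196  regs: r0:35,r1:4,r2:28,r3:196,r4:35,r5:7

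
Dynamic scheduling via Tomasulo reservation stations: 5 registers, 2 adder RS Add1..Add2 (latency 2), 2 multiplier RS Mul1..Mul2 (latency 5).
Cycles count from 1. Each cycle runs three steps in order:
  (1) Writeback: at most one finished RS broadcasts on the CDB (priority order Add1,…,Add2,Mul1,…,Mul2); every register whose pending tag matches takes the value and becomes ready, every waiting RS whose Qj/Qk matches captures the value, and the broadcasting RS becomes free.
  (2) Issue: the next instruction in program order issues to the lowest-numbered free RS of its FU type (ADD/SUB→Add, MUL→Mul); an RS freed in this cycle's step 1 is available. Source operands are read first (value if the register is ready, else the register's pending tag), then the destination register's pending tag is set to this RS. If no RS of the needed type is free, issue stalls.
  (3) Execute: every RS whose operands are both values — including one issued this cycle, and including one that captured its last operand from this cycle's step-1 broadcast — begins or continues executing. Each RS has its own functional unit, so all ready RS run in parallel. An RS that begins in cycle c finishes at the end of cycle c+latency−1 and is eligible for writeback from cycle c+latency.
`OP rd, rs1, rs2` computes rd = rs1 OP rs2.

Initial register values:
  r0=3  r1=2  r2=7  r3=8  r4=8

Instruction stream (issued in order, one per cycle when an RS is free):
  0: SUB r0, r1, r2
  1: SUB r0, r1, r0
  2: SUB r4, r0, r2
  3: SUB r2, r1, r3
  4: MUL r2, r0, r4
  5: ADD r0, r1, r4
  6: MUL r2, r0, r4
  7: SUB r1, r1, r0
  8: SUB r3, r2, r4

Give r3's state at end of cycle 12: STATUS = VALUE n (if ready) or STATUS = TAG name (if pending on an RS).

STATUS = TAG Add2

  c1: issue SUB r0<-Add1  regs: r0:Add1,r1:2,r2:7,r3:8,r4:8
  c2: issue SUB r0<-Add2  regs: r0:Add2,r1:2,r2:7,r3:8,r4:8
  c3: CDB Add1=-5; issue SUB r4<-Add1  regs: r0:Add2,r1:2,r2:7,r3:8,r4:Add1
  c4: stall  regs: r0:Add2,r1:2,r2:7,r3:8,r4:Add1
  c5: CDB Add2=7; issue SUB r2<-Add2  regs: r0:7,r1:2,r2:Add2,r3:8,r4:Add1
  c6: issue MUL r2<-Mul1  regs: r0:7,r1:2,r2:Mul1,r3:8,r4:Add1
  c7: CDB Add1=0; issue ADD r0<-Add1  regs: r0:Add1,r1:2,r2:Mul1,r3:8,r4:0
  c8: CDB Add2=-6; issue MUL r2<-Mul2  regs: r0:Add1,r1:2,r2:Mul2,r3:8,r4:0
  c9: CDB Add1=2; issue SUB r1<-Add1  regs: r0:2,r1:Add1,r2:Mul2,r3:8,r4:0
  c10: issue SUB r3<-Add2  regs: r0:2,r1:Add1,r2:Mul2,r3:Add2,r4:0
  c11: CDB Add1=0  regs: r0:2,r1:0,r2:Mul2,r3:Add2,r4:0
  c12: CDB Mul1=0  regs: r0:2,r1:0,r2:Mul2,r3:Add2,r4:0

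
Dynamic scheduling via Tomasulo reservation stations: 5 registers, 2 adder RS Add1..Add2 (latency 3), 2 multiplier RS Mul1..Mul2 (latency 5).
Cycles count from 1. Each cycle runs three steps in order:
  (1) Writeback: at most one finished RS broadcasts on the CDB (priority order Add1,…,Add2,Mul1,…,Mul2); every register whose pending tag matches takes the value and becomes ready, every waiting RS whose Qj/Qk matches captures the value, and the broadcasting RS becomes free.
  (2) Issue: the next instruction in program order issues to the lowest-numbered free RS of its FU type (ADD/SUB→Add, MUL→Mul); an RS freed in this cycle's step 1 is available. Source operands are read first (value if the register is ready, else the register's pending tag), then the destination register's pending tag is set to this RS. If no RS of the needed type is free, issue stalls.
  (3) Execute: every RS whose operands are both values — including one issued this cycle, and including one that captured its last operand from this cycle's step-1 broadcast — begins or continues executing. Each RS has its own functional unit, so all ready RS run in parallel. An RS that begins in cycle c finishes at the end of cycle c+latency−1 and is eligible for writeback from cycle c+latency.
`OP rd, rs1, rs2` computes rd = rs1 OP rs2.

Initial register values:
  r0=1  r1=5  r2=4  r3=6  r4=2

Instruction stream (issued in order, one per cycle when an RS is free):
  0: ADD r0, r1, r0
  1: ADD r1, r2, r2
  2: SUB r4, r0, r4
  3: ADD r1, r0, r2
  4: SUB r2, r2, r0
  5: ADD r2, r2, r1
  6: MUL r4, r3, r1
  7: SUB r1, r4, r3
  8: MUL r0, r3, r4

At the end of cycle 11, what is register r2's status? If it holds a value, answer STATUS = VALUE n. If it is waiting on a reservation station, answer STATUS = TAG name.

cycle 1: issue ADD r0<-Add1 // r0:Add1,r1:5,r2:4,r3:6,r4:2
cycle 2: issue ADD r1<-Add2 // r0:Add1,r1:Add2,r2:4,r3:6,r4:2
cycle 3: stall // r0:Add1,r1:Add2,r2:4,r3:6,r4:2
cycle 4: CDB Add1=6; issue SUB r4<-Add1 // r0:6,r1:Add2,r2:4,r3:6,r4:Add1
cycle 5: CDB Add2=8; issue ADD r1<-Add2 // r0:6,r1:Add2,r2:4,r3:6,r4:Add1
cycle 6: stall // r0:6,r1:Add2,r2:4,r3:6,r4:Add1
cycle 7: CDB Add1=4; issue SUB r2<-Add1 // r0:6,r1:Add2,r2:Add1,r3:6,r4:4
cycle 8: CDB Add2=10; issue ADD r2<-Add2 // r0:6,r1:10,r2:Add2,r3:6,r4:4
cycle 9: issue MUL r4<-Mul1 // r0:6,r1:10,r2:Add2,r3:6,r4:Mul1
cycle 10: CDB Add1=-2; issue SUB r1<-Add1 // r0:6,r1:Add1,r2:Add2,r3:6,r4:Mul1
cycle 11: issue MUL r0<-Mul2 // r0:Mul2,r1:Add1,r2:Add2,r3:6,r4:Mul1

STATUS = TAG Add2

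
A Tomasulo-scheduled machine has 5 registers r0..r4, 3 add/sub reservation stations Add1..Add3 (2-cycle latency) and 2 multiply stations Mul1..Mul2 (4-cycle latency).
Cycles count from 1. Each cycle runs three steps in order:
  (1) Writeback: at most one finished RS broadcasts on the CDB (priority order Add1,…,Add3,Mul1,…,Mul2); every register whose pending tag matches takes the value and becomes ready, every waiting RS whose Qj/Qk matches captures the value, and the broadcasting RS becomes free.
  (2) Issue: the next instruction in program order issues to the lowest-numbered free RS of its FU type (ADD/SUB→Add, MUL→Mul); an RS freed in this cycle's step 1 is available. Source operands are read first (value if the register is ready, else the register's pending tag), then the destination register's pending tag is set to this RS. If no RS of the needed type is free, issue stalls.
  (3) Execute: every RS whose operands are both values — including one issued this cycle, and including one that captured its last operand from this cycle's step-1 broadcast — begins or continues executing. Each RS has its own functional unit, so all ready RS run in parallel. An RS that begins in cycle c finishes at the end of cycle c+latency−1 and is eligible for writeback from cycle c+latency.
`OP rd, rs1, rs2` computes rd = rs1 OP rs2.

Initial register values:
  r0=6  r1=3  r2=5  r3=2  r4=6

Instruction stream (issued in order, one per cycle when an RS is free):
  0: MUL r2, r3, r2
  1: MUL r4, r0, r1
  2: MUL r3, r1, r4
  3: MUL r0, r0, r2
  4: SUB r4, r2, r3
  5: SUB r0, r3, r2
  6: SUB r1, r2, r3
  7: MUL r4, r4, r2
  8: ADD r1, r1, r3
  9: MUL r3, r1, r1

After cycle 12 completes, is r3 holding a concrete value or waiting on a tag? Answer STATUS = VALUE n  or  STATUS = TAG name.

c1: issue MUL r2<-Mul1 | r0:6,r1:3,r2:Mul1,r3:2,r4:6
c2: issue MUL r4<-Mul2 | r0:6,r1:3,r2:Mul1,r3:2,r4:Mul2
c3: stall | r0:6,r1:3,r2:Mul1,r3:2,r4:Mul2
c4: stall | r0:6,r1:3,r2:Mul1,r3:2,r4:Mul2
c5: CDB Mul1=10; issue MUL r3<-Mul1 | r0:6,r1:3,r2:10,r3:Mul1,r4:Mul2
c6: CDB Mul2=18; issue MUL r0<-Mul2 | r0:Mul2,r1:3,r2:10,r3:Mul1,r4:18
c7: issue SUB r4<-Add1 | r0:Mul2,r1:3,r2:10,r3:Mul1,r4:Add1
c8: issue SUB r0<-Add2 | r0:Add2,r1:3,r2:10,r3:Mul1,r4:Add1
c9: issue SUB r1<-Add3 | r0:Add2,r1:Add3,r2:10,r3:Mul1,r4:Add1
c10: CDB Mul1=54; issue MUL r4<-Mul1 | r0:Add2,r1:Add3,r2:10,r3:54,r4:Mul1
c11: CDB Mul2=60; stall | r0:Add2,r1:Add3,r2:10,r3:54,r4:Mul1
c12: CDB Add1=-44; issue ADD r1<-Add1 | r0:Add2,r1:Add1,r2:10,r3:54,r4:Mul1

STATUS = VALUE 54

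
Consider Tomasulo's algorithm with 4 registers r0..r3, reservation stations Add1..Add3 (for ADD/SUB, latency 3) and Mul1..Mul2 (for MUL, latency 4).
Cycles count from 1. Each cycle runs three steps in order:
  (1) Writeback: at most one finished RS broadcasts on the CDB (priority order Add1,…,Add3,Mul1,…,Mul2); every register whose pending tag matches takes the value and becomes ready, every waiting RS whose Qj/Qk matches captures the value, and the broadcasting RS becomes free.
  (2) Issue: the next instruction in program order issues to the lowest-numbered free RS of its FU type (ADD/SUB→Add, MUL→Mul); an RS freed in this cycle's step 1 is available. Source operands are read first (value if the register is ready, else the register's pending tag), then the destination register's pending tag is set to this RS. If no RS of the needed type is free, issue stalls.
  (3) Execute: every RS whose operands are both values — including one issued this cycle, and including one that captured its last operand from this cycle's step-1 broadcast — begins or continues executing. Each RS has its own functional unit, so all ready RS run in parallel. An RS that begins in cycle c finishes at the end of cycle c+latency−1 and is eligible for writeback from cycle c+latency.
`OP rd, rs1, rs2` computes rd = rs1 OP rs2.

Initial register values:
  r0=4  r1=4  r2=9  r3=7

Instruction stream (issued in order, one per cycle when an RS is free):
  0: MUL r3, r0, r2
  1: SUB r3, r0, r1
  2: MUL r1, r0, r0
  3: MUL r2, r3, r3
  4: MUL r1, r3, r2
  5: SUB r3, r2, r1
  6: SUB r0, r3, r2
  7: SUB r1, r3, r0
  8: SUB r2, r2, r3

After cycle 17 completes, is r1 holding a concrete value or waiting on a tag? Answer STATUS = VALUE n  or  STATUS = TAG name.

  c1: issue MUL r3<-Mul1  regs: r0:4,r1:4,r2:9,r3:Mul1
  c2: issue SUB r3<-Add1  regs: r0:4,r1:4,r2:9,r3:Add1
  c3: issue MUL r1<-Mul2  regs: r0:4,r1:Mul2,r2:9,r3:Add1
  c4: stall  regs: r0:4,r1:Mul2,r2:9,r3:Add1
  c5: CDB Add1=0; stall  regs: r0:4,r1:Mul2,r2:9,r3:0
  c6: CDB Mul1=36; issue MUL r2<-Mul1  regs: r0:4,r1:Mul2,r2:Mul1,r3:0
  c7: CDB Mul2=16; issue MUL r1<-Mul2  regs: r0:4,r1:Mul2,r2:Mul1,r3:0
  c8: issue SUB r3<-Add1  regs: r0:4,r1:Mul2,r2:Mul1,r3:Add1
  c9: issue SUB r0<-Add2  regs: r0:Add2,r1:Mul2,r2:Mul1,r3:Add1
  c10: CDB Mul1=0; issue SUB r1<-Add3  regs: r0:Add2,r1:Add3,r2:0,r3:Add1
  c11: stall  regs: r0:Add2,r1:Add3,r2:0,r3:Add1
  c12: stall  regs: r0:Add2,r1:Add3,r2:0,r3:Add1
  c13: stall  regs: r0:Add2,r1:Add3,r2:0,r3:Add1
  c14: CDB Mul2=0; stall  regs: r0:Add2,r1:Add3,r2:0,r3:Add1
  c15: stall  regs: r0:Add2,r1:Add3,r2:0,r3:Add1
  c16: stall  regs: r0:Add2,r1:Add3,r2:0,r3:Add1
  c17: CDB Add1=0; issue SUB r2<-Add1  regs: r0:Add2,r1:Add3,r2:Add1,r3:0

STATUS = TAG Add3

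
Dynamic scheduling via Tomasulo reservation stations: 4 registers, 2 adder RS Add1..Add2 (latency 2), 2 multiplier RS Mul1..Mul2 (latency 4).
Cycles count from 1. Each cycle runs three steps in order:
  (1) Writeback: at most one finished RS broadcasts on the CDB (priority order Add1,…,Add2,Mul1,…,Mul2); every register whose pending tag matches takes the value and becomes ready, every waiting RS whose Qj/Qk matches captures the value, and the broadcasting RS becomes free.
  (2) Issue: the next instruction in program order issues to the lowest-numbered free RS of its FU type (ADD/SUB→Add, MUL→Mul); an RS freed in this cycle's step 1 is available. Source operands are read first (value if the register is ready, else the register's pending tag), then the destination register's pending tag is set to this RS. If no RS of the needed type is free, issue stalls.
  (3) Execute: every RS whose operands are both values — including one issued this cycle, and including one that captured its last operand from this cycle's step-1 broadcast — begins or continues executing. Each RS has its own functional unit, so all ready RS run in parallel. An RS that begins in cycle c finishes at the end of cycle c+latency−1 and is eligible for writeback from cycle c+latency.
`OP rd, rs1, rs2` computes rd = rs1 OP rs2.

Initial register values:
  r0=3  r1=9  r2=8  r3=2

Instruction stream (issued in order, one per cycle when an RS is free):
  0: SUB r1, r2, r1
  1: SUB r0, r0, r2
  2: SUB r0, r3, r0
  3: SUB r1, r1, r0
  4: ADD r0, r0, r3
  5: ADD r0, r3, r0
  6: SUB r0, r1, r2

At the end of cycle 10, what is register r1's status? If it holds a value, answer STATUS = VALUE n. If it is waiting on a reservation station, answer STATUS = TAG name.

STATUS = VALUE -8

c1: issue SUB r1<-Add1 | r0:3,r1:Add1,r2:8,r3:2
c2: issue SUB r0<-Add2 | r0:Add2,r1:Add1,r2:8,r3:2
c3: CDB Add1=-1; issue SUB r0<-Add1 | r0:Add1,r1:-1,r2:8,r3:2
c4: CDB Add2=-5; issue SUB r1<-Add2 | r0:Add1,r1:Add2,r2:8,r3:2
c5: stall | r0:Add1,r1:Add2,r2:8,r3:2
c6: CDB Add1=7; issue ADD r0<-Add1 | r0:Add1,r1:Add2,r2:8,r3:2
c7: stall | r0:Add1,r1:Add2,r2:8,r3:2
c8: CDB Add1=9; issue ADD r0<-Add1 | r0:Add1,r1:Add2,r2:8,r3:2
c9: CDB Add2=-8; issue SUB r0<-Add2 | r0:Add2,r1:-8,r2:8,r3:2
c10: CDB Add1=11 | r0:Add2,r1:-8,r2:8,r3:2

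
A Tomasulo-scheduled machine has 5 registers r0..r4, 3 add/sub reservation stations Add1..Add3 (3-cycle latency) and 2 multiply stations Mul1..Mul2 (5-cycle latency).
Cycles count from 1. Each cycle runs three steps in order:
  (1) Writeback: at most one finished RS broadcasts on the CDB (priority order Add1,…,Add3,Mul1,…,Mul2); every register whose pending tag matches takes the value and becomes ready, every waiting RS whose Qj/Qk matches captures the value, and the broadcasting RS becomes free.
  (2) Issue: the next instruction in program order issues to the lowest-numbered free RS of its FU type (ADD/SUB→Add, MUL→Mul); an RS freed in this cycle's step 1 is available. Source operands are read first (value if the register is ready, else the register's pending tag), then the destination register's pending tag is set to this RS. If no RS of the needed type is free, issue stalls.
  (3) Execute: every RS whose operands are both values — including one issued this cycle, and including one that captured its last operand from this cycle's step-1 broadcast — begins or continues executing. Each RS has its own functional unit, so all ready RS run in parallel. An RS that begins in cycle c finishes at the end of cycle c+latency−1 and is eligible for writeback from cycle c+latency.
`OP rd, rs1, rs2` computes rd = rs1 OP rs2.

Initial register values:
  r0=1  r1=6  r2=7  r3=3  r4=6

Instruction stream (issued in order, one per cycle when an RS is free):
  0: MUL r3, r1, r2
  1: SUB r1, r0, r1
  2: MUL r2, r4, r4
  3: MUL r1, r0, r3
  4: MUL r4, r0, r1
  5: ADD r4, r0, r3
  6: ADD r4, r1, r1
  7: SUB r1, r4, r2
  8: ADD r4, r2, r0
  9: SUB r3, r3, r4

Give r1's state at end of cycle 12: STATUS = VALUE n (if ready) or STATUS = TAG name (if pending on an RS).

STATUS = TAG Add3

c1: issue MUL r3<-Mul1 | r0:1,r1:6,r2:7,r3:Mul1,r4:6
c2: issue SUB r1<-Add1 | r0:1,r1:Add1,r2:7,r3:Mul1,r4:6
c3: issue MUL r2<-Mul2 | r0:1,r1:Add1,r2:Mul2,r3:Mul1,r4:6
c4: stall | r0:1,r1:Add1,r2:Mul2,r3:Mul1,r4:6
c5: CDB Add1=-5; stall | r0:1,r1:-5,r2:Mul2,r3:Mul1,r4:6
c6: CDB Mul1=42; issue MUL r1<-Mul1 | r0:1,r1:Mul1,r2:Mul2,r3:42,r4:6
c7: stall | r0:1,r1:Mul1,r2:Mul2,r3:42,r4:6
c8: CDB Mul2=36; issue MUL r4<-Mul2 | r0:1,r1:Mul1,r2:36,r3:42,r4:Mul2
c9: issue ADD r4<-Add1 | r0:1,r1:Mul1,r2:36,r3:42,r4:Add1
c10: issue ADD r4<-Add2 | r0:1,r1:Mul1,r2:36,r3:42,r4:Add2
c11: CDB Mul1=42; issue SUB r1<-Add3 | r0:1,r1:Add3,r2:36,r3:42,r4:Add2
c12: CDB Add1=43; issue ADD r4<-Add1 | r0:1,r1:Add3,r2:36,r3:42,r4:Add1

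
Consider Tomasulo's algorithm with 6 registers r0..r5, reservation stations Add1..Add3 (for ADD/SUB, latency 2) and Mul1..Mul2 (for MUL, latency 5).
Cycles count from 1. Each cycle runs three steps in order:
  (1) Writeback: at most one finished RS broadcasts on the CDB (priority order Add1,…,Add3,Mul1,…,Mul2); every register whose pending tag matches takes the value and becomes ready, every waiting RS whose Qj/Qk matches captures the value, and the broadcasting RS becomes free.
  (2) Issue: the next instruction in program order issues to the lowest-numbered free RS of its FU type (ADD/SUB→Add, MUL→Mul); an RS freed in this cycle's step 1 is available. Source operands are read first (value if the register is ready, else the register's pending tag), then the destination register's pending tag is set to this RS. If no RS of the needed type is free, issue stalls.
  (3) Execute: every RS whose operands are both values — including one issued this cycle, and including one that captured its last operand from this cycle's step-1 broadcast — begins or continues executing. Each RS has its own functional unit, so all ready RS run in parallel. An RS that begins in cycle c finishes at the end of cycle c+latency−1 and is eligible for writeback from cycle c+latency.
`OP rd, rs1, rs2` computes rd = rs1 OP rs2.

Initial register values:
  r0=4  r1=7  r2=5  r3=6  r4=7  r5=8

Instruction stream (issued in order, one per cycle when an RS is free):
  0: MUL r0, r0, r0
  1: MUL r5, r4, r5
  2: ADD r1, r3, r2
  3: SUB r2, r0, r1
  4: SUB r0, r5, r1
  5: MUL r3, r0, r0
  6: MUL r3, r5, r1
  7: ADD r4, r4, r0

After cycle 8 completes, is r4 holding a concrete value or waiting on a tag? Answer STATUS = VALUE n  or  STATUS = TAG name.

c1: issue MUL r0<-Mul1 | r0:Mul1,r1:7,r2:5,r3:6,r4:7,r5:8
c2: issue MUL r5<-Mul2 | r0:Mul1,r1:7,r2:5,r3:6,r4:7,r5:Mul2
c3: issue ADD r1<-Add1 | r0:Mul1,r1:Add1,r2:5,r3:6,r4:7,r5:Mul2
c4: issue SUB r2<-Add2 | r0:Mul1,r1:Add1,r2:Add2,r3:6,r4:7,r5:Mul2
c5: CDB Add1=11; issue SUB r0<-Add1 | r0:Add1,r1:11,r2:Add2,r3:6,r4:7,r5:Mul2
c6: CDB Mul1=16; issue MUL r3<-Mul1 | r0:Add1,r1:11,r2:Add2,r3:Mul1,r4:7,r5:Mul2
c7: CDB Mul2=56; issue MUL r3<-Mul2 | r0:Add1,r1:11,r2:Add2,r3:Mul2,r4:7,r5:56
c8: CDB Add2=5; issue ADD r4<-Add2 | r0:Add1,r1:11,r2:5,r3:Mul2,r4:Add2,r5:56

STATUS = TAG Add2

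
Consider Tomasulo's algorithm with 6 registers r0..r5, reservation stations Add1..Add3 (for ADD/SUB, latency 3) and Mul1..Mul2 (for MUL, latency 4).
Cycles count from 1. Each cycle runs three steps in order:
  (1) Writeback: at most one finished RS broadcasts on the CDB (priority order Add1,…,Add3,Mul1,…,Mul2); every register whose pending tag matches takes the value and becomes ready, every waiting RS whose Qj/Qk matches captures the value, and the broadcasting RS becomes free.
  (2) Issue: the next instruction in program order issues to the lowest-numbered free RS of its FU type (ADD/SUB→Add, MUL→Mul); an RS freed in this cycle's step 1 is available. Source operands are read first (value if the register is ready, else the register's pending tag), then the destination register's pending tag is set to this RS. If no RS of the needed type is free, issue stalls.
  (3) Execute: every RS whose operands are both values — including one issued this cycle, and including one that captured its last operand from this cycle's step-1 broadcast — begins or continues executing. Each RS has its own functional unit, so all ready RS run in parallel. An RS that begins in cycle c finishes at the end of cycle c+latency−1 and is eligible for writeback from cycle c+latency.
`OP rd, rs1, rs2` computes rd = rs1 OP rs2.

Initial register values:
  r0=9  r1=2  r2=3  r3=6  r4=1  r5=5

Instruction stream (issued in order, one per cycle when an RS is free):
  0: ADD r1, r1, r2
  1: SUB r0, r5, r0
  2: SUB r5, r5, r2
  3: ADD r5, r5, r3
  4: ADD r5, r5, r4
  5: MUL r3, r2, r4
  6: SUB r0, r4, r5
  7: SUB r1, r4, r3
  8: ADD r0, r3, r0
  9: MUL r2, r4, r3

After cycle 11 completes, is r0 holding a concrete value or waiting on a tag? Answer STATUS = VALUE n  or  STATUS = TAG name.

  c1: issue ADD r1<-Add1  regs: r0:9,r1:Add1,r2:3,r3:6,r4:1,r5:5
  c2: issue SUB r0<-Add2  regs: r0:Add2,r1:Add1,r2:3,r3:6,r4:1,r5:5
  c3: issue SUB r5<-Add3  regs: r0:Add2,r1:Add1,r2:3,r3:6,r4:1,r5:Add3
  c4: CDB Add1=5; issue ADD r5<-Add1  regs: r0:Add2,r1:5,r2:3,r3:6,r4:1,r5:Add1
  c5: CDB Add2=-4; issue ADD r5<-Add2  regs: r0:-4,r1:5,r2:3,r3:6,r4:1,r5:Add2
  c6: CDB Add3=2; issue MUL r3<-Mul1  regs: r0:-4,r1:5,r2:3,r3:Mul1,r4:1,r5:Add2
  c7: issue SUB r0<-Add3  regs: r0:Add3,r1:5,r2:3,r3:Mul1,r4:1,r5:Add2
  c8: stall  regs: r0:Add3,r1:5,r2:3,r3:Mul1,r4:1,r5:Add2
  c9: CDB Add1=8; issue SUB r1<-Add1  regs: r0:Add3,r1:Add1,r2:3,r3:Mul1,r4:1,r5:Add2
  c10: CDB Mul1=3; stall  regs: r0:Add3,r1:Add1,r2:3,r3:3,r4:1,r5:Add2
  c11: stall  regs: r0:Add3,r1:Add1,r2:3,r3:3,r4:1,r5:Add2

STATUS = TAG Add3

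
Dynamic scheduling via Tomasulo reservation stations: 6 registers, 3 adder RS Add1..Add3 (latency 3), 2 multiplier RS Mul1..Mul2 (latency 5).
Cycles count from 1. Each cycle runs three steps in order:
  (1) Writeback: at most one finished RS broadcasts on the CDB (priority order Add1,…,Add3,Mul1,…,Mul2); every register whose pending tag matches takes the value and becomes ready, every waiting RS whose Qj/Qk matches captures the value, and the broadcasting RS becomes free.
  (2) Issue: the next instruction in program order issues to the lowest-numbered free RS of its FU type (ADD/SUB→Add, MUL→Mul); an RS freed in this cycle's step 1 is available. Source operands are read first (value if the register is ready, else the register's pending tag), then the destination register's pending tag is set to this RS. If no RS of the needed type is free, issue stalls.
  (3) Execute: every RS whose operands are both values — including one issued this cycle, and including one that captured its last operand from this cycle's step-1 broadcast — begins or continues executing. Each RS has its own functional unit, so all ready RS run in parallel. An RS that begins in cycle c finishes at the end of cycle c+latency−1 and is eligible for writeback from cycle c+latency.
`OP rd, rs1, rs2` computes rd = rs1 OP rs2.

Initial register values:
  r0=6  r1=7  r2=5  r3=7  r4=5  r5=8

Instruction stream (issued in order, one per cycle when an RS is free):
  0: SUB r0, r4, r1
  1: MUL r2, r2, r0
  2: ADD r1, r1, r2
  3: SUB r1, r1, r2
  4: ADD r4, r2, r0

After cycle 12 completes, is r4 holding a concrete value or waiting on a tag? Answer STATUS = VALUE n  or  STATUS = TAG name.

  c1: issue SUB r0<-Add1  regs: r0:Add1,r1:7,r2:5,r3:7,r4:5,r5:8
  c2: issue MUL r2<-Mul1  regs: r0:Add1,r1:7,r2:Mul1,r3:7,r4:5,r5:8
  c3: issue ADD r1<-Add2  regs: r0:Add1,r1:Add2,r2:Mul1,r3:7,r4:5,r5:8
  c4: CDB Add1=-2; issue SUB r1<-Add1  regs: r0:-2,r1:Add1,r2:Mul1,r3:7,r4:5,r5:8
  c5: issue ADD r4<-Add3  regs: r0:-2,r1:Add1,r2:Mul1,r3:7,r4:Add3,r5:8
  c6: -  regs: r0:-2,r1:Add1,r2:Mul1,r3:7,r4:Add3,r5:8
  c7: -  regs: r0:-2,r1:Add1,r2:Mul1,r3:7,r4:Add3,r5:8
  c8: -  regs: r0:-2,r1:Add1,r2:Mul1,r3:7,r4:Add3,r5:8
  c9: CDB Mul1=-10  regs: r0:-2,r1:Add1,r2:-10,r3:7,r4:Add3,r5:8
  c10: -  regs: r0:-2,r1:Add1,r2:-10,r3:7,r4:Add3,r5:8
  c11: -  regs: r0:-2,r1:Add1,r2:-10,r3:7,r4:Add3,r5:8
  c12: CDB Add2=-3  regs: r0:-2,r1:Add1,r2:-10,r3:7,r4:Add3,r5:8

STATUS = TAG Add3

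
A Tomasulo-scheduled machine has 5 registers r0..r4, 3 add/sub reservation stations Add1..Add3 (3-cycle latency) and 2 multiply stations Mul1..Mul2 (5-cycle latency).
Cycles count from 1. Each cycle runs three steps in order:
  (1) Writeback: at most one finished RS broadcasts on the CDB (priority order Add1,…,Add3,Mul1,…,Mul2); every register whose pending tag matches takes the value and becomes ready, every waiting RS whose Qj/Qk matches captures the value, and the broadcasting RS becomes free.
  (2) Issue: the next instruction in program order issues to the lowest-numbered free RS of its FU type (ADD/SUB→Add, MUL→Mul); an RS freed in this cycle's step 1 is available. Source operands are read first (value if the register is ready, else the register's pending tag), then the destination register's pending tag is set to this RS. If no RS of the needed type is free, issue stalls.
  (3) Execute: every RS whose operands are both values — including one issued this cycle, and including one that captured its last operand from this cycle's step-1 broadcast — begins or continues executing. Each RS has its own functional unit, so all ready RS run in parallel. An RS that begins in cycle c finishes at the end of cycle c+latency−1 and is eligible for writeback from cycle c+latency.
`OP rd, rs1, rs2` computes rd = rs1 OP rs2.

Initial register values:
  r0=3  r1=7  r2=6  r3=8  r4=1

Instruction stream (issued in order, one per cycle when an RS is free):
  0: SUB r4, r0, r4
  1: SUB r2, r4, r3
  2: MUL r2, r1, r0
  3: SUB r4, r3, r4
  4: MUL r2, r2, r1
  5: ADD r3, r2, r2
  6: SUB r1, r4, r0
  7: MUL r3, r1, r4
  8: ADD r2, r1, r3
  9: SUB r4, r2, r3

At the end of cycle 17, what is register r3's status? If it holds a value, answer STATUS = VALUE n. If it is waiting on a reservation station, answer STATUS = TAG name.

c1: issue SUB r4<-Add1 | r0:3,r1:7,r2:6,r3:8,r4:Add1
c2: issue SUB r2<-Add2 | r0:3,r1:7,r2:Add2,r3:8,r4:Add1
c3: issue MUL r2<-Mul1 | r0:3,r1:7,r2:Mul1,r3:8,r4:Add1
c4: CDB Add1=2; issue SUB r4<-Add1 | r0:3,r1:7,r2:Mul1,r3:8,r4:Add1
c5: issue MUL r2<-Mul2 | r0:3,r1:7,r2:Mul2,r3:8,r4:Add1
c6: issue ADD r3<-Add3 | r0:3,r1:7,r2:Mul2,r3:Add3,r4:Add1
c7: CDB Add1=6; issue SUB r1<-Add1 | r0:3,r1:Add1,r2:Mul2,r3:Add3,r4:6
c8: CDB Add2=-6; stall | r0:3,r1:Add1,r2:Mul2,r3:Add3,r4:6
c9: CDB Mul1=21; issue MUL r3<-Mul1 | r0:3,r1:Add1,r2:Mul2,r3:Mul1,r4:6
c10: CDB Add1=3; issue ADD r2<-Add1 | r0:3,r1:3,r2:Add1,r3:Mul1,r4:6
c11: issue SUB r4<-Add2 | r0:3,r1:3,r2:Add1,r3:Mul1,r4:Add2
c12: - | r0:3,r1:3,r2:Add1,r3:Mul1,r4:Add2
c13: - | r0:3,r1:3,r2:Add1,r3:Mul1,r4:Add2
c14: CDB Mul2=147 | r0:3,r1:3,r2:Add1,r3:Mul1,r4:Add2
c15: CDB Mul1=18 | r0:3,r1:3,r2:Add1,r3:18,r4:Add2
c16: - | r0:3,r1:3,r2:Add1,r3:18,r4:Add2
c17: CDB Add3=294 | r0:3,r1:3,r2:Add1,r3:18,r4:Add2

STATUS = VALUE 18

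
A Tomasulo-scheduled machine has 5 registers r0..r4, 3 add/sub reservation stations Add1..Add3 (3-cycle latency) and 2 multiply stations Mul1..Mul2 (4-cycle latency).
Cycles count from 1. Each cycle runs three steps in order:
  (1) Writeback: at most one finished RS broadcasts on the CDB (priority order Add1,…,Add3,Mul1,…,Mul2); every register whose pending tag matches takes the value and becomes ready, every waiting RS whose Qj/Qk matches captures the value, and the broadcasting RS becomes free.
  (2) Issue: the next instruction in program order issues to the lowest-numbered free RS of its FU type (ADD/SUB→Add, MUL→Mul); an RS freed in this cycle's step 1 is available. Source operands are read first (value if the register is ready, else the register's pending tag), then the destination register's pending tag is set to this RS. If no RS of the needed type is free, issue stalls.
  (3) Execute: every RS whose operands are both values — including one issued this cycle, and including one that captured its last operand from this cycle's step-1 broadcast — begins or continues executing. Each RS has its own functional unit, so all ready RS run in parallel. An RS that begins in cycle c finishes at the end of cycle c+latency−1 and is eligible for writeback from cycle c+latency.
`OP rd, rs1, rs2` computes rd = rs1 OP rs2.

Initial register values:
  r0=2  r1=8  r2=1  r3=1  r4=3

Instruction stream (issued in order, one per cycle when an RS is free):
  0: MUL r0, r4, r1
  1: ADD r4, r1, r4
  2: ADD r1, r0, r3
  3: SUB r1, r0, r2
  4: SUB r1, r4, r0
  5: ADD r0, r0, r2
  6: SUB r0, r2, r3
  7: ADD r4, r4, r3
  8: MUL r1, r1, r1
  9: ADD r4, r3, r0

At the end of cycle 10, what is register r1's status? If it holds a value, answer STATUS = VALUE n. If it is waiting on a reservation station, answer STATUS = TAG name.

STATUS = VALUE -13

c1: issue MUL r0<-Mul1 | r0:Mul1,r1:8,r2:1,r3:1,r4:3
c2: issue ADD r4<-Add1 | r0:Mul1,r1:8,r2:1,r3:1,r4:Add1
c3: issue ADD r1<-Add2 | r0:Mul1,r1:Add2,r2:1,r3:1,r4:Add1
c4: issue SUB r1<-Add3 | r0:Mul1,r1:Add3,r2:1,r3:1,r4:Add1
c5: CDB Add1=11; issue SUB r1<-Add1 | r0:Mul1,r1:Add1,r2:1,r3:1,r4:11
c6: CDB Mul1=24; stall | r0:24,r1:Add1,r2:1,r3:1,r4:11
c7: stall | r0:24,r1:Add1,r2:1,r3:1,r4:11
c8: stall | r0:24,r1:Add1,r2:1,r3:1,r4:11
c9: CDB Add1=-13; issue ADD r0<-Add1 | r0:Add1,r1:-13,r2:1,r3:1,r4:11
c10: CDB Add2=25; issue SUB r0<-Add2 | r0:Add2,r1:-13,r2:1,r3:1,r4:11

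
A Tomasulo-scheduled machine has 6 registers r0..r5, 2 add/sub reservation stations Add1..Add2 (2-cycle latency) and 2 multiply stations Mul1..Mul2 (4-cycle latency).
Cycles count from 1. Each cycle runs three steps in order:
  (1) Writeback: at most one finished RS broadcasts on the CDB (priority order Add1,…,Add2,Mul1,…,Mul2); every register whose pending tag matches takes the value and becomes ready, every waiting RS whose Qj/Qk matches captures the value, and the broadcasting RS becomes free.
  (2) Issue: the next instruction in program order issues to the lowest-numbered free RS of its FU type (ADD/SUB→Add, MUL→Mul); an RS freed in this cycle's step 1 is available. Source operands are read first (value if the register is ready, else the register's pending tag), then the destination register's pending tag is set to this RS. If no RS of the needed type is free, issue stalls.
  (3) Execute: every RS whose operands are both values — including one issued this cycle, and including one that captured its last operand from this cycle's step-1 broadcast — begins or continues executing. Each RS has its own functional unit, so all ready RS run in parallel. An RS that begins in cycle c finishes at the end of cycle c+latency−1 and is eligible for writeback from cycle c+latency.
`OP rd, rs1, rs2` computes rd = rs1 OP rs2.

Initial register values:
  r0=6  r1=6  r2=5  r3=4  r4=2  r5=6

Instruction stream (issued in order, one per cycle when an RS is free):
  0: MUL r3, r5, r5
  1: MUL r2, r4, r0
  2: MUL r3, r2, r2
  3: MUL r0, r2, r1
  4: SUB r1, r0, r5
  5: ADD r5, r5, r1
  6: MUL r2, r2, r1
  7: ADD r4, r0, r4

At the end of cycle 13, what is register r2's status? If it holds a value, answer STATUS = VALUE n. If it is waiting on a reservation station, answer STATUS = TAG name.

STATUS = TAG Mul1

cycle 1: issue MUL r3<-Mul1 // r0:6,r1:6,r2:5,r3:Mul1,r4:2,r5:6
cycle 2: issue MUL r2<-Mul2 // r0:6,r1:6,r2:Mul2,r3:Mul1,r4:2,r5:6
cycle 3: stall // r0:6,r1:6,r2:Mul2,r3:Mul1,r4:2,r5:6
cycle 4: stall // r0:6,r1:6,r2:Mul2,r3:Mul1,r4:2,r5:6
cycle 5: CDB Mul1=36; issue MUL r3<-Mul1 // r0:6,r1:6,r2:Mul2,r3:Mul1,r4:2,r5:6
cycle 6: CDB Mul2=12; issue MUL r0<-Mul2 // r0:Mul2,r1:6,r2:12,r3:Mul1,r4:2,r5:6
cycle 7: issue SUB r1<-Add1 // r0:Mul2,r1:Add1,r2:12,r3:Mul1,r4:2,r5:6
cycle 8: issue ADD r5<-Add2 // r0:Mul2,r1:Add1,r2:12,r3:Mul1,r4:2,r5:Add2
cycle 9: stall // r0:Mul2,r1:Add1,r2:12,r3:Mul1,r4:2,r5:Add2
cycle 10: CDB Mul1=144; issue MUL r2<-Mul1 // r0:Mul2,r1:Add1,r2:Mul1,r3:144,r4:2,r5:Add2
cycle 11: CDB Mul2=72; stall // r0:72,r1:Add1,r2:Mul1,r3:144,r4:2,r5:Add2
cycle 12: stall // r0:72,r1:Add1,r2:Mul1,r3:144,r4:2,r5:Add2
cycle 13: CDB Add1=66; issue ADD r4<-Add1 // r0:72,r1:66,r2:Mul1,r3:144,r4:Add1,r5:Add2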